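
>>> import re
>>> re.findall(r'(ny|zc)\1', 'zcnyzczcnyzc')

['zc']

`\1` has to match the exact text group 1 already captured.
Because there's exactly one group, `findall` drops the full match and keeps group 1 from the one hit.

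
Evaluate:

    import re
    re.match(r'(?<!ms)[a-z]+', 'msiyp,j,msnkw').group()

`(?!…)`/`(?<!…)` only lets a position through if the neighbouring text does NOT match; no characters are consumed.
`match` is anchored at position 0; if the pattern doesn't fit there, it returns None.
The match spans [0:5] → 'msiyp'.

'msiyp'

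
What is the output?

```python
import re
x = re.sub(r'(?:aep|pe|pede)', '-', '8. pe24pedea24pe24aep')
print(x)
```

8. -24-dea24-24-

Alternation isn't longest-match — the leftmost alternative that fits at this position is chosen.
Matches: at [3:5] → 'pe'; at [7:9] → 'pe'; at [14:16] → 'pe'; at [18:21] → 'aep'.
`sub` substitutes '-' at each match site.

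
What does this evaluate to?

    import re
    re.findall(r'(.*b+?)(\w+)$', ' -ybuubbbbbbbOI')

The pattern matches zero or more of any character, then one or more of a literal 'b' (lazy) (captured); then one or more of a word character (captured); then anchored at the end.
2 groups means the one result is a tuple of 2 captured strings — 1 here.

[(' -ybuubbbbbbb', 'OI')]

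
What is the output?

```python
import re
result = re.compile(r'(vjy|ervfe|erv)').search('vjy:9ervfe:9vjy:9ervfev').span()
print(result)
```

(0, 3)

`search` walks the string left to right and returns the first match it finds.
The match spans [0:3] → 'vjy'.
Captured: group 1 = 'vjy'.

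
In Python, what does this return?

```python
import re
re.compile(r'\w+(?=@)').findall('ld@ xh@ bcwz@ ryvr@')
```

The `(?=…)`/`(?<=…)` assertion just peeks at neighbouring text; it doesn't advance the match position.
Walking the string: at [0:2] → 'ld'; at [4:6] → 'xh'; at [8:12] → 'bcwz'; at [14:18] → 'ryvr'.
`findall` yields the raw match text (4 of them) because the pattern has no groups.

['ld', 'xh', 'bcwz', 'ryvr']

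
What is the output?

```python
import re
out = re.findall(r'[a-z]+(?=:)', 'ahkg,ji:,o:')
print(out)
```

['ji', 'o']

The positive lookaround only admits positions where the adjacent text matches; those characters stay outside the span.
Since nothing is captured, `findall` lists the 2 matched substrings directly.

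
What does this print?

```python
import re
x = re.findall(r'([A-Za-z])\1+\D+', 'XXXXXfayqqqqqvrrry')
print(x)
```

`\1` has to match the exact text group 1 already captured.
Walking the string: at [0:18] match 'XXXXXfayqqqqqvrrry', group 1 = 'X'.
One capturing group, so `findall` returns just the captured substring from the one match — 1 in all.

['X']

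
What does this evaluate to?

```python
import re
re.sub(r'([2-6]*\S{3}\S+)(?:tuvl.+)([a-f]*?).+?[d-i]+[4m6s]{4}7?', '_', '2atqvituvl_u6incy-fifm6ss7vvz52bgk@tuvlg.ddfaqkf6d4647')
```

'_vvz52bgk@tuvlg.ddfaqkf6d4647'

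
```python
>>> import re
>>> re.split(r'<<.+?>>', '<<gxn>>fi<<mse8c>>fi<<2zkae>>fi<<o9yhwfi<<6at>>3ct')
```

A non-greedy quantifier consumes as few characters as it can — just enough that the remainder of the pattern still matches from where it stops; whatever follows it matches normally.
Splitting on the pattern gives 5 pieces.

['', 'fi', 'fi', 'fi', '3ct']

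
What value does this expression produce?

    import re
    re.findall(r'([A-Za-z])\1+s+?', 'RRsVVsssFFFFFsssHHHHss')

['R', 'V', 'F', 'H']

After group 1 captures some text, `\1` only succeeds where that same text appears again.
Walking the string: at [0:3] match 'RRs', group 1 = 'R'; at [3:6] match 'VVs', group 1 = 'V'; at [8:14] match 'FFFFFs', group 1 = 'F'; at [16:21] match 'HHHHs', group 1 = 'H'.
One capturing group, so `findall` returns just the captured substring from each match — 4 in all.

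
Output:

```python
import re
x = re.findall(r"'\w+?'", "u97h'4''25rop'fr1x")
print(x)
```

["'4'", "'25rop'"]

With no groups in the pattern, `findall` gives back each whole match — 2 here.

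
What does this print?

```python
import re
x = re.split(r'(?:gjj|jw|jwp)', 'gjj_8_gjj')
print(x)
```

Matches to split on: at [0:3] → 'gjj'; at [6:9] → 'gjj'.
Splitting on the pattern gives 3 pieces.

['', '_8_', '']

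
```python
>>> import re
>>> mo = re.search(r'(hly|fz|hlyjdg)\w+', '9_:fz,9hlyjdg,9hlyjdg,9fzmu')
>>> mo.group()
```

'hlyjdg'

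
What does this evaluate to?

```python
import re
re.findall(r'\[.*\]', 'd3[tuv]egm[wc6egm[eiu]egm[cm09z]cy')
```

['[tuv]egm[wc6egm[eiu]egm[cm09z]']

Scanning left to right: at [2:32] → '[tuv]egm[wc6egm[eiu]egm[cm09z]'.
Since nothing is captured, `findall` lists the 1 matched substring directly.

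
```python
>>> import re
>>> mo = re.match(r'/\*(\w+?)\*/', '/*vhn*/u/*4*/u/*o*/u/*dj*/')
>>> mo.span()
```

(0, 7)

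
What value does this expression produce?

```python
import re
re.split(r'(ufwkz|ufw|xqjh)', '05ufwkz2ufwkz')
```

Branches in `(...|...)` are attempted left-to-right; the first branch that allows the whole pattern to succeed is taken.
Matches to split on: at [2:7] → 'ufwkz'; at [8:13] → 'ufwkz'.
Because the pattern has a capturing group, `split` also inserts each captured text between the pieces.

['05', 'ufwkz', '2', 'ufwkz', '']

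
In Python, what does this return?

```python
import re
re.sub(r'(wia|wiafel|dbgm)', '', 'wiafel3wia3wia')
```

Branches in `(...|...)` are attempted left-to-right; the first branch that allows the whole pattern to succeed is taken.
Matches: at [0:3] → 'wia'; at [7:10] → 'wia'; at [11:14] → 'wia'.
Every occurrence is swapped for ''.

'fel33'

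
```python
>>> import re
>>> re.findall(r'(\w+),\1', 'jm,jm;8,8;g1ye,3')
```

['jm', '8']

After group 1 captures some text, `\1` only succeeds where that same text appears again.
Because there's exactly one group, `findall` drops the full match and keeps group 1 from each hit.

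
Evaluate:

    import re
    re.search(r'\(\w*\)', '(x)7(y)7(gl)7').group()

Unlike `match`, `search` isn't anchored — it looks for the pattern anywhere in the string.
The match spans [0:3] → '(x)'.

'(x)'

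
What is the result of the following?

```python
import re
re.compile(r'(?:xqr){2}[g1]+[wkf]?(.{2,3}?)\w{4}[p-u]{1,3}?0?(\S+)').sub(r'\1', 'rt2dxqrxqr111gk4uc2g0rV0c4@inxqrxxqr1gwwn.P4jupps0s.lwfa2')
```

'rt2d4u'

The replacement refers to a captured group, so each match is rewritten using its own captured text.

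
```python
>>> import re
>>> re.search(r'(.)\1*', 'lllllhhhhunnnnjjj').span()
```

(0, 5)

A backreference is literal: `\1` must see the identical characters the first group matched.
`re.search` tries every starting position until one works.
The match spans [0:5] → 'lllll'.
Captured: group 1 = 'l'.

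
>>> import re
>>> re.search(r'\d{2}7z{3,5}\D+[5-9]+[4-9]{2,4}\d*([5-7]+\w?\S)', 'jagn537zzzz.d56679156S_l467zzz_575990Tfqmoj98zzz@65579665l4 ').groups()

This matches exactly 2 of a digit, then a literal '7'; then 3 to 5 of the literal 'z', then one or more of a non-digit; then one or more of a character in [5-9], then 2 to 4 of a character in [4-9], then zero or more of a digit; then one or more of a character in [5-7], then optionally a word character, then a non-whitespace character (captured).
`re.search` scans for the first position where the pattern succeeds.
The match spans [4:23] → '537zzzz.d56679156S_'.
Captured: group 1 = '6S_'.

('6S_',)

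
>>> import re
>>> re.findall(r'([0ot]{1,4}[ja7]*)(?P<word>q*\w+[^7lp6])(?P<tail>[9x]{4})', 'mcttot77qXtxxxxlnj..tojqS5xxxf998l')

The pattern matches 1 to 4 of one of [0ot], then zero or more of one of [ja7] (captured); then zero or more of a literal 'q', then one or more of a word character, then any character except [7lp6] (captured as 'word'); then exactly 4 of one of [9x] (captured as 'tail').
Walking the string: at [2:15] match 'ttot77qXtxxxx', groups = ('ttot77', 'qXt', 'xxxx').
Multiple groups make `findall` return tuples — one 3-tuple for the one match.

[('ttot77', 'qXt', 'xxxx')]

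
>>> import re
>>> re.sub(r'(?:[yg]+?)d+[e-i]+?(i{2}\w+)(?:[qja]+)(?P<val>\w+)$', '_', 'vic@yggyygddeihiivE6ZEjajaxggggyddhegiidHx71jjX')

'vic@_'

The pattern matches one or more of one of [yg] (lazy) (non-capturing group); then one or more of a literal 'd', then one or more of a character in [e-i] (lazy); then exactly 2 of a literal 'i', then one or more of a word character (captured); then one or more of one of [qja] (non-capturing group); then one or more of a word character (captured as 'val'); then anchored at the end.
`sub` substitutes '_' at each match site.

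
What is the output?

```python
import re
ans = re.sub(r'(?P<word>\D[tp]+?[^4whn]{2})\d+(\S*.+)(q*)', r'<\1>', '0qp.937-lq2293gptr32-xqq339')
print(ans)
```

0<qp.9>

Pattern: a non-digit, then one or more of one of [tp] (lazy), then exactly 2 of any character except [4whn] (captured as 'word'); then one or more of a digit; then zero or more of a non-whitespace character, then one or more of any character (captured); then zero or more of a literal 'q' (captured).
Each match is replaced using the text its own group 1 captured.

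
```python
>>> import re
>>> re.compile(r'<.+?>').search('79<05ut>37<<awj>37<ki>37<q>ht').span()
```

Lazy quantifiers expand one character at a time until the remainder of the pattern can match.
The match spans [2:8] → '<05ut>'.

(2, 8)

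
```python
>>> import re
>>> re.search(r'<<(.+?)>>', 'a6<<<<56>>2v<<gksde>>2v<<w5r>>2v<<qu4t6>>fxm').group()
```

'<<<<56>>'

`search` walks the string left to right and returns the first match it finds.
The match spans [2:10] → '<<<<56>>'.
Captured: group 1 = '<<56'.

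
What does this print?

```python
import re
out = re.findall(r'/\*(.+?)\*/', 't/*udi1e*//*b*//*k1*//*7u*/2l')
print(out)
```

['udi1e', 'b', 'k1', '7u']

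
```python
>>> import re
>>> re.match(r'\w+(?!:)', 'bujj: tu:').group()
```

'buj'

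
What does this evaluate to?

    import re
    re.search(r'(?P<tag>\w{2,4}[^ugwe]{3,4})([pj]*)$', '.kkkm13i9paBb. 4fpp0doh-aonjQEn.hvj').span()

(26, 35)

The match spans [26:35] → 'njQEn.hvj'.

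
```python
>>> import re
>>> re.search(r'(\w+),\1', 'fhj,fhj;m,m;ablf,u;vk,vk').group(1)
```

'fhj'

The match spans [0:7] → 'fhj,fhj'.
Captured: group 1 = 'fhj'.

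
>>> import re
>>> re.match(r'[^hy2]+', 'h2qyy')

`match` is anchored at position 0; if the pattern doesn't fit there, it returns None.
Here the string doesn't start with a match, so the call returns None.

None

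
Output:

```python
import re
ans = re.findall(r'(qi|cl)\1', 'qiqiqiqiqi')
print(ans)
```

['qi', 'qi']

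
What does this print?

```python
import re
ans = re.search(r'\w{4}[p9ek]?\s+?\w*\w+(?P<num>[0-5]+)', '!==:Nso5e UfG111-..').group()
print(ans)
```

Pattern: exactly 4 of a word character, then optionally one of [p9ek], then one or more of whitespace (lazy); then zero or more of a word character, then one or more of a word character; then one or more of a character in [0-5] (captured as 'num').
`search` walks the string left to right and returns the first match it finds.
The match spans [4:16] → 'Nso5e UfG111'.
Captured: group 1 = '1'.

Nso5e UfG111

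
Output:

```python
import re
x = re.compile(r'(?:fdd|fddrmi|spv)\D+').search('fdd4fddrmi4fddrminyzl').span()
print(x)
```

The match spans [4:10] → 'fddrmi'.

(4, 10)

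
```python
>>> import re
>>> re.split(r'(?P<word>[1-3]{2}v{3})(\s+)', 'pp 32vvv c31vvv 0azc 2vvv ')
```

['pp ', '32vvv', ' ', 'c', '31vvv', ' ', '0azc 2vvv ']

The pattern matches exactly 2 of a character in [1-3], then exactly 3 of the literal 'v' (captured as 'word'); then one or more of whitespace (captured).
`re.split` interleaves the captured-group text with the surrounding fragments.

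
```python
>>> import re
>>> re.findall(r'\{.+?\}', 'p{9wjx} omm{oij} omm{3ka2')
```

A non-greedy quantifier consumes as few characters as it can — just enough that the remainder of the pattern still matches from where it stops; whatever follows it matches normally.
Matches: at [1:7] → '{9wjx}'; at [11:16] → '{oij}'.
Since nothing is captured, `findall` lists the 2 matched substrings directly.

['{9wjx}', '{oij}']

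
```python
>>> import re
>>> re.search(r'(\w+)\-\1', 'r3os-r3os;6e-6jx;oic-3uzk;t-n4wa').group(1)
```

After group 1 captures some text, `\1` only succeeds where that same text appears again.
`re.search` scans for the first position where the pattern succeeds.
The match spans [0:9] → 'r3os-r3os'.
Captured: group 1 = 'r3os'.

'r3os'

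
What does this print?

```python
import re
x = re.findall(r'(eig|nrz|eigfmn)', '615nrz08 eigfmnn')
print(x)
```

['nrz', 'eig']

`|` is ordered: at each position the engine commits to the first alternative that works.
Scanning left to right: at [3:6] match 'nrz', group 1 = 'nrz'; at [9:12] match 'eig', group 1 = 'eig'.
One capturing group, so `findall` returns just the captured substring from each match — 2 in all.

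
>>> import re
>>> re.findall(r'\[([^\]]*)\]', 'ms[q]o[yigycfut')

`findall` collects group 1 from the one match (1 total).

['q']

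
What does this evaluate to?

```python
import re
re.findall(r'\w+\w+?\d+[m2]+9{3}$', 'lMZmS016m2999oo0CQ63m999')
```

The pattern matches one or more of a word character; then one or more of a word character (lazy), then one or more of a digit; then one or more of one of [m2], then exactly 3 of the literal '9'; then anchored at the end.
Scanning left to right: at [0:24] → 'lMZmS016m2999oo0CQ63m999'.
With no groups in the pattern, `findall` gives back each whole match — 1 here.

['lMZmS016m2999oo0CQ63m999']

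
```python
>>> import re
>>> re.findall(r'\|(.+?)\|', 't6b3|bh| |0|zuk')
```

['bh', '0']

Because the quantifier is non-greedy, it stops expanding at the earliest point where the rest of the pattern can succeed.
Matches: at [4:8] match '|bh|', group 1 = 'bh'; at [9:12] match '|0|', group 1 = '0'.
`findall` collects group 1 from each match (2 total).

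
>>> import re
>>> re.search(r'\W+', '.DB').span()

(0, 1)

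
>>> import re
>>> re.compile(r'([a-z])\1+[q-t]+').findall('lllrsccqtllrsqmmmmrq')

['l', 'c', 'l', 'm']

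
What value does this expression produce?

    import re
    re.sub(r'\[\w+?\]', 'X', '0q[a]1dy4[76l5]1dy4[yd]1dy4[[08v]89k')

Matches: at [2:5] → '[a]'; at [9:15] → '[76l5]'; at [19:23] → '[yd]'; at [28:33] → '[08v]'.
Each match is replaced by 'X'.

'0qX1dy4X1dy4X1dy4[X89k'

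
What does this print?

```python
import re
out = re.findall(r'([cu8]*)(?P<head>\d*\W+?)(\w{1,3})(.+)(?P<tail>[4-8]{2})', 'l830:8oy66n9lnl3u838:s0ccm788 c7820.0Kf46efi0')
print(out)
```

This matches zero or more of one of [cu8] (captured); then zero or more of a digit, then one or more of a non-word character (lazy) (captured as 'head'); then 1 to 3 of a word character (captured); then one or more of any character (captured); then exactly 2 of a character in [4-8] (captured as 'tail').
Matches: at [1:41] match '830:8oy66n9lnl3u838:s0ccm788 c7820.0Kf46', groups = ('8', '30:', '8oy', '66n9lnl3u838:s0ccm788 c7820.0Kf', '46').
Multiple groups make `findall` return tuples — one 5-tuple for the one match.

[('8', '30:', '8oy', '66n9lnl3u838:s0ccm788 c7820.0Kf', '46')]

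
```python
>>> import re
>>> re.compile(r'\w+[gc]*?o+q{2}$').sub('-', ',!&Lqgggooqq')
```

',!&-'

Every occurrence is swapped for '-'.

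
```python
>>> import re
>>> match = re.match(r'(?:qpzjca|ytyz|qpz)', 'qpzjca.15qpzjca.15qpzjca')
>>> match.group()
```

Branches in `(...|...)` are attempted left-to-right; the first branch that allows the whole pattern to succeed is taken.
`re.match` only tries the pattern at the start of the string.
The match spans [0:6] → 'qpzjca'.

'qpzjca'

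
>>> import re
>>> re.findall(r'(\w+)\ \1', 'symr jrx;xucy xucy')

`\1` has to match the exact text group 1 already captured.
Matches: at [9:18] match 'xucy xucy', group 1 = 'xucy'.
Because there's exactly one group, `findall` drops the full match and keeps group 1 from the one hit.

['xucy']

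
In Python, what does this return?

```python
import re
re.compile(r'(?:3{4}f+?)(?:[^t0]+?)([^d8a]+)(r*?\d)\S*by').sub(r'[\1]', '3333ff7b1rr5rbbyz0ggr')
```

Pattern: exactly 4 of a literal '3', then one or more of a literal 'f' (lazy) (non-capturing group); then one or more of any character except [t0] (lazy) (non-capturing group); then one or more of any character except [d8a] (captured); then zero or more of the literal 'r' (lazy), then a digit (captured); then zero or more of a non-whitespace character, then the literal 'by'.
The replacement refers to a captured group, so each match is rewritten using its own captured text.

'[7b1rr]z0ggr'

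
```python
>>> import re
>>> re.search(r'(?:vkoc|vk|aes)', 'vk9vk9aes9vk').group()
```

`re.search` tries every starting position until one works.
The match spans [0:2] → 'vk'.

'vk'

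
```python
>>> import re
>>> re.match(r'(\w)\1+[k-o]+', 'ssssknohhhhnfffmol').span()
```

(0, 7)

`match` is anchored at position 0; if the pattern doesn't fit there, it returns None.
The match spans [0:7] → 'sssskno'.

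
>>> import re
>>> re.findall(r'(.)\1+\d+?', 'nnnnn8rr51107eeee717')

`\1` has to match the exact text group 1 already captured.
With a single group, `findall` returns only what that group captured — 4 items.

['n', 'r', '1', 'e']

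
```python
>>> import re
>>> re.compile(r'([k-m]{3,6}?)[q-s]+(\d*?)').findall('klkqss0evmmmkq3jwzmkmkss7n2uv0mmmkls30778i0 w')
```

[('klk', ''), ('mmmk', ''), ('mkmk', ''), ('mmmkl', '')]

A non-greedy quantifier consumes as few characters as it can — just enough that the remainder of the pattern still matches from where it stops; whatever follows it matches normally.
2 groups means each result is a tuple of 2 captured strings — 4 here.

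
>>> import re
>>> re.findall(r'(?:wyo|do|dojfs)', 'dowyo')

['do', 'wyo']

Matches: at [0:2] → 'do'; at [2:5] → 'wyo'.
No capturing groups, so `findall` returns the 2 full match strings.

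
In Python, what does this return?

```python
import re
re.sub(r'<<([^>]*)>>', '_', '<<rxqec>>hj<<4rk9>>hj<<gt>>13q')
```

'_hj_hj_13q'

Every occurrence is swapped for '_'.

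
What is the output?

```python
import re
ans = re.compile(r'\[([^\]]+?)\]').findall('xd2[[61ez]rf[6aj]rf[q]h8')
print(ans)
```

['[61ez', '6aj', 'q']

Because there's exactly one group, `findall` drops the full match and keeps group 1 from each hit.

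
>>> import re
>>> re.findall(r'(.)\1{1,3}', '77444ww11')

['7', '4', 'w', '1']

`\1` is not a pattern — it's the concrete string captured by group 1, re-applied verbatim.
With a single group, `findall` returns only what that group captured — 4 items.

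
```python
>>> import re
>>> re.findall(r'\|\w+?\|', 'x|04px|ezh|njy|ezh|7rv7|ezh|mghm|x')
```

['|04px|', '|njy|', '|7rv7|', '|mghm|']

Matches: at [1:7] → '|04px|'; at [10:15] → '|njy|'; at [18:24] → '|7rv7|'; at [27:33] → '|mghm|'.
With no groups in the pattern, `findall` gives back each whole match — 4 here.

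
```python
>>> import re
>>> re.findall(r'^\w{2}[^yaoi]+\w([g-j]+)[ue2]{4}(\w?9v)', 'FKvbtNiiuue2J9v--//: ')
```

This matches anchored at the start of the string; then exactly 2 of a word character, then one or more of any character except [yaoi], then a word character; then one or more of a character in [g-j] (captured); then exactly 4 of one of [ue2]; then optionally a word character, then the literal '9v' (captured).
Scanning left to right: at [0:15] match 'FKvbtNiiuue2J9v', groups = ('i', 'J9v').
Multiple groups make `findall` return tuples — one 2-tuple for the one match.

[('i', 'J9v')]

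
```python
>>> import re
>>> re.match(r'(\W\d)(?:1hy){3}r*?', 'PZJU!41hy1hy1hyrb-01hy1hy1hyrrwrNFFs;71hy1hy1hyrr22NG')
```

None

With `match`, the pattern is implicitly anchored at the beginning.
Here the pattern fails at index 0, so the call returns None.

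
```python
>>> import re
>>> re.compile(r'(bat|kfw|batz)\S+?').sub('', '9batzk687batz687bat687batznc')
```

'9k68768787nc'

Alternation isn't longest-match — the leftmost alternative that fits at this position is chosen.
Every occurrence is swapped for ''.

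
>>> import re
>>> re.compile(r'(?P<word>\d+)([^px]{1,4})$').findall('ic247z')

[('247', 'z')]

This matches one or more of a digit (captured as 'word'); then 1 to 4 of any character except [px] (captured); then anchored at the end.
Walking the string: at [2:6] match '247z', groups = ('247', 'z').
2 groups means the one result is a tuple of 2 captured strings — 1 here.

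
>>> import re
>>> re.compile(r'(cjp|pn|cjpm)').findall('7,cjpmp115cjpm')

The regex engine tests alternatives in the order written; an earlier branch that matches wins even if a later one would match more.
Walking the string: at [2:5] match 'cjp', group 1 = 'cjp'; at [10:13] match 'cjp', group 1 = 'cjp'.
Because there's exactly one group, `findall` drops the full match and keeps group 1 from each hit.

['cjp', 'cjp']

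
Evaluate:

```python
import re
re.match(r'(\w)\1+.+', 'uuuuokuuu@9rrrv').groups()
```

A backreference is literal: `\1` must see the identical characters the first group matched.
`re.match` won't scan ahead — the pattern has to work from the very first character.
The match spans [0:15] → 'uuuuokuuu@9rrrv'.
Captured: group 1 = 'u'.

('u',)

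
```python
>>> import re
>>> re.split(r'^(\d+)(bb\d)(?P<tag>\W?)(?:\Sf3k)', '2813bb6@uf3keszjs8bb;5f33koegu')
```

The group in the pattern means `split` returns the separators' captures alongside the pieces.

['', '2813', 'bb6', '@', 'eszjs8bb;5f33koegu']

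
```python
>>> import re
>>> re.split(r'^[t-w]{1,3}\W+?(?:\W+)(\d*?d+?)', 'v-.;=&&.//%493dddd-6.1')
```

['', '493d', 'ddd-6.1']

Pattern: anchored at the start of the string; then 1 to 3 of a character in [t-w], then one or more of a non-word character (lazy); then one or more of a non-word character (non-capturing group); then zero or more of a digit (lazy), then one or more of a literal 'd' (lazy) (captured).
The `?` after the quantifier makes it lazy — it takes as little as possible before letting the rest of the pattern try.
Matches to split on: at [0:15] → 'v-.;=&&.//%493d'.
The group in the pattern means `split` returns the separators' captures alongside the pieces.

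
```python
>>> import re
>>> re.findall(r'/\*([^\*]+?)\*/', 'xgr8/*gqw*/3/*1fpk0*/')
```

['gqw', '1fpk0']

Walking the string: at [4:11] match '/*gqw*/', group 1 = 'gqw'; at [12:21] match '/*1fpk0*/', group 1 = '1fpk0'.
Because there's exactly one group, `findall` drops the full match and keeps group 1 from each hit.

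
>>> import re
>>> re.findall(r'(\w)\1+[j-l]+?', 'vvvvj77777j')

`\1` is not a pattern — it's the concrete string captured by group 1, re-applied verbatim.
Walking the string: at [0:5] match 'vvvvj', group 1 = 'v'; at [5:11] match '77777j', group 1 = '7'.
One capturing group, so `findall` returns just the captured substring from each match — 2 in all.

['v', '7']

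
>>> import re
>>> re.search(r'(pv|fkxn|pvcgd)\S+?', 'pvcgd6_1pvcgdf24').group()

'pvc'

The regex engine tests alternatives in the order written; an earlier branch that matches wins even if a later one would match more.
The match spans [0:3] → 'pvc'.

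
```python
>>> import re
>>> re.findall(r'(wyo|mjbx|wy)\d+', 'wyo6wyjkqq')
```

Scanning left to right: at [0:4] match 'wyo6', group 1 = 'wyo'.
`findall` collects group 1 from the one match (1 total).

['wyo']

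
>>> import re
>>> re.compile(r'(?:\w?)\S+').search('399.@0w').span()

(0, 7)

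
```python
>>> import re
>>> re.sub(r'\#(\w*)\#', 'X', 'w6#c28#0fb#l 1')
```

Matches: at [2:7] → '#c28#'.
`sub` substitutes 'X' at each match site.

'w6X0fb#l 1'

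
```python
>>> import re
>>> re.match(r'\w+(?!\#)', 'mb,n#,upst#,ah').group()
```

A negative assertion filters positions out without eating any characters.
`re.match` only tries the pattern at the start of the string.
The match spans [0:2] → 'mb'.

'mb'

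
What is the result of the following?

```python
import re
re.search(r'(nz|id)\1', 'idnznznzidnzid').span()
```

(2, 6)

The backreference `\1` re-matches whatever the first group consumed, character for character.
`search` walks the string left to right and returns the first match it finds.
The match spans [2:6] → 'nznz'.
Captured: group 1 = 'nz'.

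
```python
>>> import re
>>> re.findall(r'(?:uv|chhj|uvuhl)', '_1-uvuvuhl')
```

['uv', 'uv']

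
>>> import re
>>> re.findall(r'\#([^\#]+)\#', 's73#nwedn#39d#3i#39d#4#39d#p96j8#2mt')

`findall` collects group 1 from each match (4 total).

['nwedn', '3i', '4', 'p96j8']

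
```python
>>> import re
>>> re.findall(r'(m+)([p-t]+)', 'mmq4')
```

With 2 capturing groups, `findall` returns a 2-tuple per match.

[('mm', 'q')]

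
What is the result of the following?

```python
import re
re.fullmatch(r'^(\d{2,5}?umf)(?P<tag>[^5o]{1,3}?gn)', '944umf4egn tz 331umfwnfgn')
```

None

Pattern: anchored at the start of the string; then 2 to 5 of a digit (lazy), then the literal 'umf' (captured); then 1 to 3 of any character except [5o] (lazy), then the literal 'gn' (captured as 'tag').
For `fullmatch`, every character of the input must be accounted for by the pattern.
Here there's no way to consume every character, so the call returns None.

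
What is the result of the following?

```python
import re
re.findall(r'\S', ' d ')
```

['d']

This matches a non-whitespace character.
Scanning left to right: at [1:2] → 'd'.
`findall` yields the raw match text (1 of them) because the pattern has no groups.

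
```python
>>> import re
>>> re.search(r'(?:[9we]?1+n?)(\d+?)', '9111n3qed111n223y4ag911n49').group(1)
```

Pattern: optionally one of [9we], then one or more of a literal '1', then optionally the literal 'n' (non-capturing group); then one or more of a digit (lazy) (captured).
`search` walks the string left to right and returns the first match it finds.
The match spans [0:6] → '9111n3'.
Captured: group 1 = '3'.

'3'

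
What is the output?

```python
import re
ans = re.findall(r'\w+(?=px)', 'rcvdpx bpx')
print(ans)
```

The lookaround is zero-width — it requires the adjacent text to match without consuming it, so the asserted text isn't part of the match.
Walking the string: at [0:4] → 'rcvd'; at [7:8] → 'b'.
With no groups in the pattern, `findall` gives back each whole match — 2 here.

['rcvd', 'b']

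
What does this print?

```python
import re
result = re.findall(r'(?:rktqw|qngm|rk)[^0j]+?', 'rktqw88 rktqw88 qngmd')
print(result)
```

['rktqw8', 'rktqw8', 'qngmd']

Branches in `(...|...)` are attempted left-to-right; the first branch that allows the whole pattern to succeed is taken.
Walking the string: at [0:6] → 'rktqw8'; at [8:14] → 'rktqw8'; at [16:21] → 'qngmd'.
`findall` yields the raw match text (3 of them) because the pattern has no groups.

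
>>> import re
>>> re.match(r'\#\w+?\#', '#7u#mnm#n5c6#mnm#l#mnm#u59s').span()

(0, 4)

With `match`, the pattern is implicitly anchored at the beginning.
The match spans [0:4] → '#7u#'.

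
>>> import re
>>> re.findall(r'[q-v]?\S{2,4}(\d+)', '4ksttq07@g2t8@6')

Pattern: optionally a character in [q-v], then 2 to 4 of a non-whitespace character; then one or more of a digit (captured).
`findall` collects group 1 from each match (2 total).

['7', '8']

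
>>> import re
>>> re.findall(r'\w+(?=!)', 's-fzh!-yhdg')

['fzh']

The lookaround is zero-width — it requires the adjacent text to match without consuming it, so the asserted text isn't part of the match.
Scanning left to right: at [2:5] → 'fzh'.
No capturing groups, so `findall` returns the 1 full match string.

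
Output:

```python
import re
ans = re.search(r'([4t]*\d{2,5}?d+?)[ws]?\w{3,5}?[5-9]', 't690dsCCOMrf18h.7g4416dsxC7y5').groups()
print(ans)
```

The pattern matches zero or more of one of [4t], then 2 to 5 of a digit (lazy), then one or more of a literal 'd' (lazy) (captured); then optionally one of [ws], then 3 to 5 of a word character (lazy), then a character in [5-9].
Unlike `match`, `search` isn't anchored — it looks for the pattern anywhere in the string.
The match spans [18:29] → '4416dsxC7y5'.
Captured: group 1 = '4416d'.

('4416d',)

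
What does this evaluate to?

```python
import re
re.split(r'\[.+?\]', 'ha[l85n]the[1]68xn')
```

['ha', 'the', '68xn']

With the lazy modifier that quantifier settles for the fewest repetitions that let the rest of the pattern succeed (the atoms after it are unaffected and can still be greedy).
Matches to split on: at [2:8] → '[l85n]'; at [11:14] → '[1]'.
`split` removes every match and returns the 3 fragments in between.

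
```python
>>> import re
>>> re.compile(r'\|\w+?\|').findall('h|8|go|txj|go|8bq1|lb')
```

['|8|', '|txj|', '|8bq1|']

Matches: at [1:4] → '|8|'; at [6:11] → '|txj|'; at [13:19] → '|8bq1|'.
No capturing groups, so `findall` returns the 3 full match strings.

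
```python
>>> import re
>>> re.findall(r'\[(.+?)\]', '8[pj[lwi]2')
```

Matches: at [1:9] match '[pj[lwi]', group 1 = 'pj[lwi'.
Because there's exactly one group, `findall` drops the full match and keeps group 1 from the one hit.

['pj[lwi']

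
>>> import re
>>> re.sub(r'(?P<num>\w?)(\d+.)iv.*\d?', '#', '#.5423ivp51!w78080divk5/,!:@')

Pattern: optionally a word character (captured as 'num'); then one or more of a digit, then any character (captured); then the literal 'iv', then zero or more of any character, then optionally a digit.
`sub` substitutes '#' at each match site.

'#.#'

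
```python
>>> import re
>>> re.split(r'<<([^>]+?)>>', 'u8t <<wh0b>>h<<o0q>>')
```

['u8t ', 'wh0b', 'h', 'o0q', '']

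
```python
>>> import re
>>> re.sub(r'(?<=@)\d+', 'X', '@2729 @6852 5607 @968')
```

The positive lookaround only admits positions where the adjacent text matches; those characters stay outside the span.
Matches: at [1:5] → '2729'; at [7:11] → '6852'; at [18:21] → '968'.
Every occurrence is swapped for 'X'.

'@X @X 5607 @X'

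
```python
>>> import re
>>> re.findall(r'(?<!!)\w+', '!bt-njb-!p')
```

['t', 'njb']

`(?!…)`/`(?<!…)` only lets a position through if the neighbouring text does NOT match; no characters are consumed.
Walking the string: at [2:3] → 't'; at [4:7] → 'njb'.
With no groups in the pattern, `findall` gives back each whole match — 2 here.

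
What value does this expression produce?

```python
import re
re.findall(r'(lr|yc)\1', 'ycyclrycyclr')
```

['yc', 'yc']

After group 1 captures some text, `\1` only succeeds where that same text appears again.
Matches: at [0:4] match 'ycyc', group 1 = 'yc'; at [6:10] match 'ycyc', group 1 = 'yc'.
With a single group, `findall` returns only what that group captured — 2 items.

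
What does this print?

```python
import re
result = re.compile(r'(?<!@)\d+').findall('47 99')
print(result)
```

['47', '99']

The negative lookaround is zero-width — it rules out positions where the adjacent text would match, without consuming anything.
Since nothing is captured, `findall` lists the 2 matched substrings directly.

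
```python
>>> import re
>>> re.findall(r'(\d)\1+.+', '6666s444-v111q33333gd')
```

A backreference is literal: `\1` must see the identical characters the first group matched.
Scanning left to right: at [0:21] match '6666s444-v111q33333gd', group 1 = '6'.
With a single group, `findall` returns only what that group captured — 1 item.

['6']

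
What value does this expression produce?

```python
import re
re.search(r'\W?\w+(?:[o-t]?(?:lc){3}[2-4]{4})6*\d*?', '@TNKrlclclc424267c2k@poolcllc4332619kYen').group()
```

The match spans [0:16] → '@TNKrlclclc42426'.

'@TNKrlclclc42426'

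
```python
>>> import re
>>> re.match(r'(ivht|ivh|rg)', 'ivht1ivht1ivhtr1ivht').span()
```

(0, 4)

`re.match` only tries the pattern at the start of the string.
The match spans [0:4] → 'ivht'.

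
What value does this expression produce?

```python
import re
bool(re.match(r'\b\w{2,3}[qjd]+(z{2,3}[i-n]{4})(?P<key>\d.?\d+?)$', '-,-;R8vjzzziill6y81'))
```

False

`match` is anchored at position 0; if the pattern doesn't fit there, it returns None.
Here the pattern fails at index 0, so the call returns None, and `bool(None)` is False.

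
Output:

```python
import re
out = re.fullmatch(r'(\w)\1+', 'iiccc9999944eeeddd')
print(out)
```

A backreference is literal: `\1` must see the identical characters the first group matched.
`re.fullmatch` is like wrapping the pattern in `^…$` (in single-line mode).
Here the pattern can't cover the whole string, so the call returns None.

None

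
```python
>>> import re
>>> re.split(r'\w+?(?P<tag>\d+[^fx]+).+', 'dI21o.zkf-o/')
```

A non-greedy quantifier consumes as few characters as it can — just enough that the remainder of the pattern still matches from where it stops; whatever follows it matches normally.
`re.split` interleaves the captured-group text with the surrounding fragments.

['', '21o.zk', '']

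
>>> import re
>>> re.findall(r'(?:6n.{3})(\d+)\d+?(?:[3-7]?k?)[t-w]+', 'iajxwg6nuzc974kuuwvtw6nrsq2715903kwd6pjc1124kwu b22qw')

['97', '271590']

The pattern matches the literal '6n', then exactly 3 of any character (non-capturing group); then one or more of a digit (captured); then one or more of a digit (lazy); then optionally a character in [3-7], then optionally a literal 'k' (non-capturing group); then one or more of a character in [t-w].
Matches: at [6:21] match '6nuzc974kuuwvtw', group 1 = '97'; at [21:35] match '6nrsq2715903kw', group 1 = '271590'.
One capturing group, so `findall` returns just the captured substring from each match — 2 in all.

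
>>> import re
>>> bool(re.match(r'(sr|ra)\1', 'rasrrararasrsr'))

A backreference is literal: `\1` must see the identical characters the first group matched.
With `match`, the pattern is implicitly anchored at the beginning.
Here the string doesn't start with a match, so the call returns None, and `bool(None)` is False.

False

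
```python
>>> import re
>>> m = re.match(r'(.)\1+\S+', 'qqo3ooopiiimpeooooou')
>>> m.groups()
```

('q',)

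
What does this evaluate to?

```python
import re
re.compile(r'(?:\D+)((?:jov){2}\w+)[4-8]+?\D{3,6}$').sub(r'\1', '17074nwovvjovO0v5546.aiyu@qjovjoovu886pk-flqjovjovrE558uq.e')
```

'17074nwovvjovO0v5546.aiyu@qjovjoovu886jovjovrE55'

This matches one or more of a non-digit (non-capturing group); then the literal 'jov' repeated 2 times, then one or more of a word character (captured); then one or more of a character in [4-8] (lazy), then 3 to 6 of a non-digit; then anchored at the end.
Matches: at [38:59] → 'pk-flqjovjovrE558uq.e'.
Each match is replaced using the text its own group 1 captured.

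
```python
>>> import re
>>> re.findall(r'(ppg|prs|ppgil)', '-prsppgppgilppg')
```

Alternation isn't longest-match — the leftmost alternative that fits at this position is chosen.
Scanning left to right: at [1:4] match 'prs', group 1 = 'prs'; at [4:7] match 'ppg', group 1 = 'ppg'; at [7:10] match 'ppg', group 1 = 'ppg'; at [12:15] match 'ppg', group 1 = 'ppg'.
With a single group, `findall` returns only what that group captured — 4 items.

['prs', 'ppg', 'ppg', 'ppg']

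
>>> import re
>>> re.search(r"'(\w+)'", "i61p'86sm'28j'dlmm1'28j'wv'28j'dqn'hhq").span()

`search` walks the string left to right and returns the first match it finds.
The match spans [4:10] → "'86sm'".
Captured: group 1 = '86sm'.

(4, 10)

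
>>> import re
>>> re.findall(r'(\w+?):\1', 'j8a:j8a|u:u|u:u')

['j8a', 'u', 'u']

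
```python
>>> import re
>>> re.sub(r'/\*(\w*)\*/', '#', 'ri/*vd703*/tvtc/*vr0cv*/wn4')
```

'ri#tvtc#wn4'

Matches: at [2:11] → '/*vd703*/'; at [15:24] → '/*vr0cv*/'.
Each match is replaced by '#'.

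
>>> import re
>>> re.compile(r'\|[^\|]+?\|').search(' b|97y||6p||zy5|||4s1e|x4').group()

'|97y|'

`re.search` scans for the first position where the pattern succeeds.
The match spans [2:7] → '|97y|'.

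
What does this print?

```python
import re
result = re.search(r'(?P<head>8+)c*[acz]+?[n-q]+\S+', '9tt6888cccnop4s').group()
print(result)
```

888cccnop4s

The pattern matches one or more of a literal '8' (captured as 'head'); then zero or more of a literal 'c', then one or more of one of [acz] (lazy), then one or more of a character in [n-q]; then one or more of a non-whitespace character.
`re.search` tries every starting position until one works.
The match spans [4:15] → '888cccnop4s'.
Captured: group 1 = '888'.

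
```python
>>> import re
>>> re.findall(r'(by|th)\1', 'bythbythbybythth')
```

A backreference is literal: `\1` must see the identical characters the first group matched.
Walking the string: at [8:12] match 'byby', group 1 = 'by'; at [12:16] match 'thth', group 1 = 'th'.
Because there's exactly one group, `findall` drops the full match and keeps group 1 from each hit.

['by', 'th']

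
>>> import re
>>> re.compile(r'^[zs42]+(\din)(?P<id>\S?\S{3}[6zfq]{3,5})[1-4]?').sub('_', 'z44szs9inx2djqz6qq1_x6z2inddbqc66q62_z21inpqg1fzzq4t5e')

'__x6z2inddbqc66q62_z21inpqg1fzzq4t5e'

Each match is replaced by '_'.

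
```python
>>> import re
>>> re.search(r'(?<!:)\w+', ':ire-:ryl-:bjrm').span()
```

(2, 4)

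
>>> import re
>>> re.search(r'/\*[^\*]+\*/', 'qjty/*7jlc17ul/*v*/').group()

`re.search` tries every starting position until one works.
The match spans [14:19] → '/*v*/'.

'/*v*/'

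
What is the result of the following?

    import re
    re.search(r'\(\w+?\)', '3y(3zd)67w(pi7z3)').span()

(2, 7)

Unlike `match`, `search` isn't anchored — it looks for the pattern anywhere in the string.
The match spans [2:7] → '(3zd)'.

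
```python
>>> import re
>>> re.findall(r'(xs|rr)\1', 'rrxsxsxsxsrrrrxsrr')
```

`\1` has to match the exact text group 1 already captured.
Walking the string: at [2:6] match 'xsxs', group 1 = 'xs'; at [6:10] match 'xsxs', group 1 = 'xs'; at [10:14] match 'rrrr', group 1 = 'rr'.
One capturing group, so `findall` returns just the captured substring from each match — 3 in all.

['xs', 'xs', 'rr']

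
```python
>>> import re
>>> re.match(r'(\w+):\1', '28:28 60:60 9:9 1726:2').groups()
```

('28',)

The backreference `\1` re-matches whatever the first group consumed, character for character.
With `match`, the pattern is implicitly anchored at the beginning.
The match spans [0:5] → '28:28'.
Captured: group 1 = '28'.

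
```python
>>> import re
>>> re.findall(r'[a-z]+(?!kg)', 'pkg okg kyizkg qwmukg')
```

['pkg', 'okg', 'kyizkg', 'qwmukg']

The negative lookahead/lookbehind blocks any match where the forbidden context is present.
Scanning left to right: at [0:3] → 'pkg'; at [4:7] → 'okg'; at [8:14] → 'kyizkg'; at [15:21] → 'qwmukg'.
`findall` yields the raw match text (4 of them) because the pattern has no groups.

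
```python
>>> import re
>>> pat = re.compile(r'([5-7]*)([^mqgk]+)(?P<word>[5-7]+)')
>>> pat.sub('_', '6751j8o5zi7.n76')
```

'_'

Every occurrence is swapped for '_'.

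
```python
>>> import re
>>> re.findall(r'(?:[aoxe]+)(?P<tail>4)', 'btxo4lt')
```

['4']

This matches one or more of one of [aoxe] (non-capturing group); then a literal '4' (captured as 'tail').
`findall` collects group 1 from the one match (1 total).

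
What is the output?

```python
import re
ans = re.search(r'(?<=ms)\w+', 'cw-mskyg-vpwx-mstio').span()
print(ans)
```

The lookaround is zero-width — it requires the adjacent text to match without consuming it, so the asserted text isn't part of the match.
The match spans [5:8] → 'kyg'.

(5, 8)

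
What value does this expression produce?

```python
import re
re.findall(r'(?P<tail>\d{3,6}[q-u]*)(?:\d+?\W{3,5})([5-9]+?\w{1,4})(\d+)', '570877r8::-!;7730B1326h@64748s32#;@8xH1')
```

[('570877r', '7730B', '1326'), ('64748s', '8xH', '1')]

Pattern: 3 to 6 of a digit, then zero or more of a character in [q-u] (captured as 'tail'); then one or more of a digit (lazy), then 3 to 5 of a non-word character (non-capturing group); then one or more of a character in [5-9] (lazy), then 1 to 4 of a word character (captured); then one or more of a digit (captured).
Scanning left to right: at [0:22] match '570877r8::-!;7730B1326', groups = ('570877r', '7730B', '1326'); at [24:39] match '64748s32#;@8xH1', groups = ('64748s', '8xH', '1').
Multiple groups make `findall` return tuples — one 3-tuple for each match.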